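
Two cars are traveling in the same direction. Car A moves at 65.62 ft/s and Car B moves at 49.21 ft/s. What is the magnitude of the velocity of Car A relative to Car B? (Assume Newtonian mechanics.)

v_rel = |v_A - v_B| = |65.62 - 49.21| = 16.41 ft/s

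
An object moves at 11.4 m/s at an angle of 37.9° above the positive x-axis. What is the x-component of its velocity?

vₓ = v cos(θ) = 11.4 × cos(37.9°) = 9.0 m/s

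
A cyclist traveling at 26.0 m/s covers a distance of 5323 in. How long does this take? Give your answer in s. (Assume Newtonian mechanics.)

d = 5323 in × 0.0254 = 135.204 m
t = d / v = 135.204 / 26.0 = 5.2 s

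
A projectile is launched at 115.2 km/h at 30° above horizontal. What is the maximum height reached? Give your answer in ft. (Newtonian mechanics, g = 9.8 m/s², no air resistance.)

v₀ = 115.2 km/h × 0.2777777777777778 = 32.0 m/s
H = v₀² × sin²(θ) / (2g) = 32.0² × sin(30°)² / (2 × 9.8) = 1024.0 × 0.25 / 19.6 = 13.0612 m
H = 13.0612 m / 0.3048 = 42.85 ft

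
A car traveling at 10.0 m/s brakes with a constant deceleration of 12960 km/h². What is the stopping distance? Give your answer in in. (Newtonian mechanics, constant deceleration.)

a = 12960 km/h² × 7.716049382716049e-05 = 1.0 m/s²
d = v₀² / (2a) = 10.0² / (2 × 1.0) = 100.0 / 2.0 = 50.0 m
d = 50.0 m / 0.0254 = 1969 in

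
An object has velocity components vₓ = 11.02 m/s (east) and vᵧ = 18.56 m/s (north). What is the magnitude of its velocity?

|v| = √(vₓ² + vᵧ²) = √(11.02² + 18.56²) = √(465.914) = 21.59 m/s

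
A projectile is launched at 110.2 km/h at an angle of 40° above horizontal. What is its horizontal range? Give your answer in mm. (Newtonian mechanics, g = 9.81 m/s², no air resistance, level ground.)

v₀ = 110.2 km/h × 0.2777777777777778 = 30.6111 m/s
R = v₀² × sin(2θ) / g = 30.6111² × sin(2 × 40°) / 9.81 = 937.039 × 0.984808 / 9.81 = 94.0676 m
R = 94.0676 m / 0.001 = 94070 mm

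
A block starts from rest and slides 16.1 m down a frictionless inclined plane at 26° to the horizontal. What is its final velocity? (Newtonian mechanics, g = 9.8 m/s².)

a = g sin(θ) = 9.8 × sin(26°) = 4.296 m/s²
v = √(2ad) = √(2 × 4.296 × 16.1) = 11.76 m/s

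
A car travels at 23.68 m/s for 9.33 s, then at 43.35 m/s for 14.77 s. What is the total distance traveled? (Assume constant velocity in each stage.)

d₁ = v₁t₁ = 23.68 × 9.33 = 220.9344 m
d₂ = v₂t₂ = 43.35 × 14.77 = 640.2795 m
d_total = 220.9344 + 640.2795 = 861.21 m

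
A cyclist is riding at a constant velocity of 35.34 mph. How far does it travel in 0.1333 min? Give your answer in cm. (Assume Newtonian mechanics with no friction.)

v = 35.34 mph × 0.44704 = 15.7984 m/s
t = 0.1333 min × 60.0 = 7.998 s
d = v × t = 15.7984 × 7.998 = 126.356 m
d = 126.356 m / 0.01 = 12640 cm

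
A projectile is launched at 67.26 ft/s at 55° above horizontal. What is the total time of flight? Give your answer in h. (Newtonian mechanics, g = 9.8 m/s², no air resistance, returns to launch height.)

v₀ = 67.26 ft/s × 0.3048 = 20.5008 m/s
T = 2 × v₀ × sin(θ) / g = 2 × 20.5008 × sin(55°) / 9.8 = 2 × 20.5008 × 0.819152 / 9.8 = 3.4272 s
T = 3.4272 s / 3600.0 = 0.000952 h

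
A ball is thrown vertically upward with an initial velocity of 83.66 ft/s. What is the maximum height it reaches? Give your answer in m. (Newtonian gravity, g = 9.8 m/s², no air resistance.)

v₀ = 83.66 ft/s × 0.3048 = 25.4996 m/s
h_max = v₀² / (2g) = 25.4996² / (2 × 9.8) = 650.23 / 19.6 = 33.17 m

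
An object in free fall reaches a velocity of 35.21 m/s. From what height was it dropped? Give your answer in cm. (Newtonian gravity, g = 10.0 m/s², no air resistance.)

h = v² / (2g) = 35.21² / (2 × 10.0) = 61.9872 m
h = 61.9872 m / 0.01 = 6199 cm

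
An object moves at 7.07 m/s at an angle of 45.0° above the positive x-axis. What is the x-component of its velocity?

vₓ = v cos(θ) = 7.07 × cos(45.0°) = 5.0 m/s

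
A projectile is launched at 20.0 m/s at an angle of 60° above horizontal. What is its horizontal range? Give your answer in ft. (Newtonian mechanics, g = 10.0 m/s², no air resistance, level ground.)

R = v₀² × sin(2θ) / g = 20.0² × sin(2 × 60°) / 10.0 = 400.0 × 0.866025 / 10.0 = 34.641 m
R = 34.641 m / 0.3048 = 113.7 ft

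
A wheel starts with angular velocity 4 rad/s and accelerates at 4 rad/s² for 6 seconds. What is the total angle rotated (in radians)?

θ = ω₀t + ½αt² = 4×6 + ½×4×6² = 96.0 rad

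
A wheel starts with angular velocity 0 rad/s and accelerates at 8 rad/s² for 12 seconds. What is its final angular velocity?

ω = ω₀ + αt = 0 + 8 × 12 = 96 rad/s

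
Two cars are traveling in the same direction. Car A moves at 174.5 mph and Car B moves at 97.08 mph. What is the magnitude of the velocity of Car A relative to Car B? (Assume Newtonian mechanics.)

v_rel = |v_A - v_B| = |174.5 - 97.08| = 77.42 mph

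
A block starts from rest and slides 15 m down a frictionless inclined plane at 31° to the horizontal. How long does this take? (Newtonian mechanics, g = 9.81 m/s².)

a = g sin(θ) = 9.81 × sin(31°) = 5.0525 m/s²
t = √(2d/a) = √(2 × 15 / 5.0525) = 2.44 s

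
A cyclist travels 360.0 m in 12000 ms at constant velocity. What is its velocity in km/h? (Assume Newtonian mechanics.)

t = 12000 ms × 0.001 = 12.0 s
v = d / t = 360.0 / 12.0 = 30.0 m/s
v = 30.0 m/s / 0.2777777777777778 = 108.0 km/h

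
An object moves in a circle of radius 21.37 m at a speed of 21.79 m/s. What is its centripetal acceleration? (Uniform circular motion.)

a_c = v²/r = 21.79²/21.37 = 474.8041/21.37 = 22.22 m/s²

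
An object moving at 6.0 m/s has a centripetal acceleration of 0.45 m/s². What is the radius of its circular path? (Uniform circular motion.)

r = v²/a_c = 6.0²/0.45 = 80.0 m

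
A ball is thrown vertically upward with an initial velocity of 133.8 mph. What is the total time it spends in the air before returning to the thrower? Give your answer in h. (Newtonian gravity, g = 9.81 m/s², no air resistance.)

v₀ = 133.8 mph × 0.44704 = 59.814 m/s
t_total = 2 × v₀ / g = 2 × 59.814 / 9.81 = 12.1945 s
t_total = 12.1945 s / 3600.0 = 0.003387 h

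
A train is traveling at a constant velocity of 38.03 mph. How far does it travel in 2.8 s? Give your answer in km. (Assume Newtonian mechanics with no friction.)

v = 38.03 mph × 0.44704 = 17.0009 m/s
d = v × t = 17.0009 × 2.8 = 47.6025 m
d = 47.6025 m / 1000.0 = 0.0476 km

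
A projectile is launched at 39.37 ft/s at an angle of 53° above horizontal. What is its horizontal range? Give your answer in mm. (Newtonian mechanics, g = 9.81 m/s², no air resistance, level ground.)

v₀ = 39.37 ft/s × 0.3048 = 12.0 m/s
R = v₀² × sin(2θ) / g = 12.0² × sin(2 × 53°) / 9.81 = 144.0 × 0.961262 / 9.81 = 14.1103 m
R = 14.1103 m / 0.001 = 14110 mm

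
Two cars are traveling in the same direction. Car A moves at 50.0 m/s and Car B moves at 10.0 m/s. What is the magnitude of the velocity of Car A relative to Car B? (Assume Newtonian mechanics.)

v_rel = |v_A - v_B| = |50.0 - 10.0| = 40.0 m/s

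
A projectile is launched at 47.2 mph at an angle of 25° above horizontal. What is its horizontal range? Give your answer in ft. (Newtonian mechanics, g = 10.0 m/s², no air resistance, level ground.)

v₀ = 47.2 mph × 0.44704 = 21.1003 m/s
R = v₀² × sin(2θ) / g = 21.1003² × sin(2 × 25°) / 10.0 = 445.223 × 0.766044 / 10.0 = 34.106 m
R = 34.106 m / 0.3048 = 111.9 ft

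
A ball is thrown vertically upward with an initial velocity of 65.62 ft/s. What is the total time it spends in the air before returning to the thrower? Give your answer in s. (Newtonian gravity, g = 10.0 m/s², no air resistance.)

v₀ = 65.62 ft/s × 0.3048 = 20.001 m/s
t_total = 2 × v₀ / g = 2 × 20.001 / 10.0 = 4.0 s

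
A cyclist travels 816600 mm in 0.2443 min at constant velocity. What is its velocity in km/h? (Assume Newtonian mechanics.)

d = 816600 mm × 0.001 = 816.6 m
t = 0.2443 min × 60.0 = 14.658 s
v = d / t = 816.6 / 14.658 = 55.7102 m/s
v = 55.7102 m/s / 0.2777777777777778 = 200.6 km/h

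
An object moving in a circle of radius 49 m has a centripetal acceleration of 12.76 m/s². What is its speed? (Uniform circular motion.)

v = √(a_c × r) = √(12.76 × 49) = 25.0 m/s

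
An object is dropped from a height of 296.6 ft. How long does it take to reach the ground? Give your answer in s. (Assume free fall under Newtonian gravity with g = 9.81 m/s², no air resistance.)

h = 296.6 ft × 0.3048 = 90.4037 m
t = √(2h/g) = √(2 × 90.4037 / 9.81) = 4.293 s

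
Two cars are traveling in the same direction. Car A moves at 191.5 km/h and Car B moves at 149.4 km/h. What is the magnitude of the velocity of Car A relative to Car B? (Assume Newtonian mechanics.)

v_rel = |v_A - v_B| = |191.5 - 149.4| = 42.1 km/h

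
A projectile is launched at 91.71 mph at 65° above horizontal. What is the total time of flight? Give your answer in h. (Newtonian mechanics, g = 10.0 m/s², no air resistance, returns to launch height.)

v₀ = 91.71 mph × 0.44704 = 40.998 m/s
T = 2 × v₀ × sin(θ) / g = 2 × 40.998 × sin(65°) / 10.0 = 2 × 40.998 × 0.906308 / 10.0 = 7.43136 s
T = 7.43136 s / 3600.0 = 0.002064 h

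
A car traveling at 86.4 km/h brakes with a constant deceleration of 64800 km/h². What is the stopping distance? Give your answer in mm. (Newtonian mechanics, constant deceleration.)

v₀ = 86.4 km/h × 0.2777777777777778 = 24.0 m/s
a = 64800 km/h² × 7.716049382716049e-05 = 5.0 m/s²
d = v₀² / (2a) = 24.0² / (2 × 5.0) = 576.0 / 10.0 = 57.6 m
d = 57.6 m / 0.001 = 57600 mm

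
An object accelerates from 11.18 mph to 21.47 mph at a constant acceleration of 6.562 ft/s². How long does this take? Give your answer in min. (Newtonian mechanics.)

v₀ = 11.18 mph × 0.44704 = 4.99791 m/s
v = 21.47 mph × 0.44704 = 9.59795 m/s
a = 6.562 ft/s² × 0.3048 = 2.0001 m/s²
t = (v - v₀) / a = (9.59795 - 4.99791) / 2.0001 = 2.29991 s
t = 2.29991 s / 60.0 = 0.03833 min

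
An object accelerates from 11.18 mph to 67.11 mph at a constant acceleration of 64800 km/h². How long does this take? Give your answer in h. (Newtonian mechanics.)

v₀ = 11.18 mph × 0.44704 = 4.99791 m/s
v = 67.11 mph × 0.44704 = 30.0009 m/s
a = 64800 km/h² × 7.716049382716049e-05 = 5.0 m/s²
t = (v - v₀) / a = (30.0009 - 4.99791) / 5.0 = 5.0006 s
t = 5.0006 s / 3600.0 = 0.001389 h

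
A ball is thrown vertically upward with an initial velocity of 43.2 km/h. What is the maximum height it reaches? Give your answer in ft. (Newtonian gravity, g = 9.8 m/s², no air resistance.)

v₀ = 43.2 km/h × 0.2777777777777778 = 12.0 m/s
h_max = v₀² / (2g) = 12.0² / (2 × 9.8) = 144.0 / 19.6 = 7.34694 m
h_max = 7.34694 m / 0.3048 = 24.1 ft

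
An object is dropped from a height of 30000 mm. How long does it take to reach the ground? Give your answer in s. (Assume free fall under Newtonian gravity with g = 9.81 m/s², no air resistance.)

h = 30000 mm × 0.001 = 30.0 m
t = √(2h/g) = √(2 × 30.0 / 9.81) = 2.473 s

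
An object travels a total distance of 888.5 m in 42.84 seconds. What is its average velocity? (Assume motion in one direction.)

v_avg = Δd / Δt = 888.5 / 42.84 = 20.74 m/s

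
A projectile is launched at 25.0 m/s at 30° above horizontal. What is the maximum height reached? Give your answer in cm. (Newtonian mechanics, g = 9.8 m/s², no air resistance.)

H = v₀² × sin²(θ) / (2g) = 25.0² × sin(30°)² / (2 × 9.8) = 625.0 × 0.25 / 19.6 = 7.97194 m
H = 7.97194 m / 0.01 = 797.2 cm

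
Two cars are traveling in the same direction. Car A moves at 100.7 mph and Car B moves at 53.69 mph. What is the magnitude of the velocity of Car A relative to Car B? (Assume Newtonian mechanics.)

v_rel = |v_A - v_B| = |100.7 - 53.69| = 47.01 mph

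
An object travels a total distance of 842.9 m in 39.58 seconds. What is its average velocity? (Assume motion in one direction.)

v_avg = Δd / Δt = 842.9 / 39.58 = 21.3 m/s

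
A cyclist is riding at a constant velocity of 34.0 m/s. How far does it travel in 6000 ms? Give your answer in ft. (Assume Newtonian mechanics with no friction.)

t = 6000 ms × 0.001 = 6.0 s
d = v × t = 34.0 × 6.0 = 204.0 m
d = 204.0 m / 0.3048 = 669.3 ft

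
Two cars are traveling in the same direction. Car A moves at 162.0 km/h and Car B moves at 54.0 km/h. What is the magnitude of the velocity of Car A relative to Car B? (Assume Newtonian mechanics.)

v_rel = |v_A - v_B| = |162.0 - 54.0| = 108.0 km/h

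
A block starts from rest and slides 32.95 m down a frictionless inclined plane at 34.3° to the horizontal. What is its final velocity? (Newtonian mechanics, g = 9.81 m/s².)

a = g sin(θ) = 9.81 × sin(34.3°) = 5.5282 m/s²
v = √(2ad) = √(2 × 5.5282 × 32.95) = 19.09 m/s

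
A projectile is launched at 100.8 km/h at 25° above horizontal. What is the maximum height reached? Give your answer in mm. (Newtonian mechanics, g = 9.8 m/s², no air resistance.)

v₀ = 100.8 km/h × 0.2777777777777778 = 28.0 m/s
H = v₀² × sin²(θ) / (2g) = 28.0² × sin(25°)² / (2 × 9.8) = 784.0 × 0.178606 / 19.6 = 7.14424 m
H = 7.14424 m / 0.001 = 7144 mm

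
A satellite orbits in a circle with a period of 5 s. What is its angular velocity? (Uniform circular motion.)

ω = 2π/T = 2π/5 = 1.2566 rad/s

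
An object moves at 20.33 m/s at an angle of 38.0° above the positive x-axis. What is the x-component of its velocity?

vₓ = v cos(θ) = 20.33 × cos(38.0°) = 16.02 m/s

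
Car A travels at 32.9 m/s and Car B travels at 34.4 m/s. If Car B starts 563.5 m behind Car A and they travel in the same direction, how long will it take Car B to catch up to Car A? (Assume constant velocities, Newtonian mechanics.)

Relative speed: v_rel = 34.4 - 32.9 = 1.5 m/s
Time to catch: t = d₀/v_rel = 563.5/1.5 = 375.67 s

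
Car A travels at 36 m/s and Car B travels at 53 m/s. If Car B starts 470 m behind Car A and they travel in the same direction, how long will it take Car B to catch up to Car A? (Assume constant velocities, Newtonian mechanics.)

Relative speed: v_rel = 53 - 36 = 17 m/s
Time to catch: t = d₀/v_rel = 470/17 = 27.65 s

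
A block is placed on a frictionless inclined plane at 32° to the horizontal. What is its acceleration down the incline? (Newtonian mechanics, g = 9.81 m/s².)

a = g sin(θ) = 9.81 × sin(32°) = 9.81 × 0.5299 = 5.2 m/s²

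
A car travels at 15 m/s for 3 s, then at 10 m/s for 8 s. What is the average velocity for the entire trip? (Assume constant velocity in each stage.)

d₁ = v₁t₁ = 15 × 3 = 45 m
d₂ = v₂t₂ = 10 × 8 = 80 m
d_total = 125 m, t_total = 11 s
v_avg = d_total/t_total = 125/11 = 11.36 m/s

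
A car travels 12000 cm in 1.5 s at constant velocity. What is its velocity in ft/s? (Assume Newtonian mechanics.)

d = 12000 cm × 0.01 = 120.0 m
v = d / t = 120.0 / 1.5 = 80.0 m/s
v = 80.0 m/s / 0.3048 = 262.5 ft/s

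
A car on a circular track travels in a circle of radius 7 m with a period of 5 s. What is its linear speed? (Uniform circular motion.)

v = 2πr/T = 2π×7/5 = 8.8 m/s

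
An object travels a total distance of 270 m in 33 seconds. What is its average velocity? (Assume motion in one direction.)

v_avg = Δd / Δt = 270 / 33 = 8.18 m/s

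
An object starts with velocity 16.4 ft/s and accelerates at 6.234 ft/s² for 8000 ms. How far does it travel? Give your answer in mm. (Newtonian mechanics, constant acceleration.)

v₀ = 16.4 ft/s × 0.3048 = 4.99872 m/s
a = 6.234 ft/s² × 0.3048 = 1.90012 m/s²
t = 8000 ms × 0.001 = 8.0 s
d = v₀ × t + ½ × a × t² = 4.99872 × 8.0 + 0.5 × 1.90012 × 8.0² = 100.794 m
d = 100.794 m / 0.001 = 100800 mm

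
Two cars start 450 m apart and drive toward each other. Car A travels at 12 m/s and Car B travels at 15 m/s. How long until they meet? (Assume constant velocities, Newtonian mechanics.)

Combined speed: v_combined = 12 + 15 = 27 m/s
Time to meet: t = d/v_combined = 450/27 = 16.67 s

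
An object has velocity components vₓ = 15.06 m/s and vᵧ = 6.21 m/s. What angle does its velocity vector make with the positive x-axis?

θ = arctan(vᵧ/vₓ) = arctan(6.21/15.06) = 22.41°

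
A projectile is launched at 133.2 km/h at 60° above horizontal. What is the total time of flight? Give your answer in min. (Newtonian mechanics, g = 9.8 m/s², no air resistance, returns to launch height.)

v₀ = 133.2 km/h × 0.2777777777777778 = 37.0 m/s
T = 2 × v₀ × sin(θ) / g = 2 × 37.0 × sin(60°) / 9.8 = 2 × 37.0 × 0.866025 / 9.8 = 6.53937 s
T = 6.53937 s / 60.0 = 0.109 min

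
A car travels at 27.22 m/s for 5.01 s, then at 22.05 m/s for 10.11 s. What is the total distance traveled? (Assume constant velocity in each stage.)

d₁ = v₁t₁ = 27.22 × 5.01 = 136.3722 m
d₂ = v₂t₂ = 22.05 × 10.11 = 222.9255 m
d_total = 136.3722 + 222.9255 = 359.3 m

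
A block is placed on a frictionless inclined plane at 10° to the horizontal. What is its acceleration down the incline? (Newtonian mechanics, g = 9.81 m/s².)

a = g sin(θ) = 9.81 × sin(10°) = 9.81 × 0.1736 = 1.7 m/s²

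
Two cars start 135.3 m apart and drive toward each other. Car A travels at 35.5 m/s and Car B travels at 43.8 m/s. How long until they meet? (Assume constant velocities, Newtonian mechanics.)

Combined speed: v_combined = 35.5 + 43.8 = 79.3 m/s
Time to meet: t = d/v_combined = 135.3/79.3 = 1.71 s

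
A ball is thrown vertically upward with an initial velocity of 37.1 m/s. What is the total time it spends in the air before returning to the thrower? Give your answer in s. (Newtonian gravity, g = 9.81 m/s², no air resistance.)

t_total = 2 × v₀ / g = 2 × 37.1 / 9.81 = 7.564 s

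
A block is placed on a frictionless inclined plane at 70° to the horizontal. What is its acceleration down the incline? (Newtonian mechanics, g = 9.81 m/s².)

a = g sin(θ) = 9.81 × sin(70°) = 9.81 × 0.9397 = 9.22 m/s²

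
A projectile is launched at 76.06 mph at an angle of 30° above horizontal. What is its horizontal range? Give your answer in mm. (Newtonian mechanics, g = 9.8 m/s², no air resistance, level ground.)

v₀ = 76.06 mph × 0.44704 = 34.0019 m/s
R = v₀² × sin(2θ) / g = 34.0019² × sin(2 × 30°) / 9.8 = 1156.13 × 0.866025 / 9.8 = 102.167 m
R = 102.167 m / 0.001 = 102200 mm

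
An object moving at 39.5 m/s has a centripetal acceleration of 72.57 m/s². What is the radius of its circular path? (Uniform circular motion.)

r = v²/a_c = 39.5²/72.57 = 21.5 m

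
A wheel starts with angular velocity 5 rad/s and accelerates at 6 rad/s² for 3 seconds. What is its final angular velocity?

ω = ω₀ + αt = 5 + 6 × 3 = 23 rad/s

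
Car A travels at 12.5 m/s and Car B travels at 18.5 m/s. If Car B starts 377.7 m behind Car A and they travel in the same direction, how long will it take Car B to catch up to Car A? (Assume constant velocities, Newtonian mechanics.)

Relative speed: v_rel = 18.5 - 12.5 = 6.0 m/s
Time to catch: t = d₀/v_rel = 377.7/6.0 = 62.95 s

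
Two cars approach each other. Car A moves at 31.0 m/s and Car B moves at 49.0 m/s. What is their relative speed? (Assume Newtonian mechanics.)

v_rel = v_A + v_B = 31.0 + 49.0 = 80.0 m/s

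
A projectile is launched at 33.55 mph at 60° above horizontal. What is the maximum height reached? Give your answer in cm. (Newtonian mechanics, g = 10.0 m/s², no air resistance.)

v₀ = 33.55 mph × 0.44704 = 14.9982 m/s
H = v₀² × sin²(θ) / (2g) = 14.9982² × sin(60°)² / (2 × 10.0) = 224.946 × 0.75 / 20.0 = 8.43548 m
H = 8.43548 m / 0.01 = 843.5 cm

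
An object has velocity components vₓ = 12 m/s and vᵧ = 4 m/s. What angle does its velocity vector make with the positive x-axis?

θ = arctan(vᵧ/vₓ) = arctan(4/12) = 18.43°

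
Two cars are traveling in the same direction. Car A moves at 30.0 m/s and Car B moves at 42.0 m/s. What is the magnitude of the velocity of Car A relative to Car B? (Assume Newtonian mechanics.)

v_rel = |v_A - v_B| = |30.0 - 42.0| = 12.0 m/s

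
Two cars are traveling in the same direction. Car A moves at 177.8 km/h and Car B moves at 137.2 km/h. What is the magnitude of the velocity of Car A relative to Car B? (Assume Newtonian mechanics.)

v_rel = |v_A - v_B| = |177.8 - 137.2| = 40.6 km/h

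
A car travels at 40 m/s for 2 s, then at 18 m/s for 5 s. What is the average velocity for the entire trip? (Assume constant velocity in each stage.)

d₁ = v₁t₁ = 40 × 2 = 80 m
d₂ = v₂t₂ = 18 × 5 = 90 m
d_total = 170 m, t_total = 7 s
v_avg = d_total/t_total = 170/7 = 24.29 m/s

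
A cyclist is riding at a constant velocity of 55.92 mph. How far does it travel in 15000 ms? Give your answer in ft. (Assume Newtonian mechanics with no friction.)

v = 55.92 mph × 0.44704 = 24.9985 m/s
t = 15000 ms × 0.001 = 15.0 s
d = v × t = 24.9985 × 15.0 = 374.978 m
d = 374.978 m / 0.3048 = 1230 ft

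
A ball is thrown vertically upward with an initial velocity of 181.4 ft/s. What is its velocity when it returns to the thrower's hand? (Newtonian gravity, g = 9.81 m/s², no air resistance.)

By conservation of energy (no air resistance), the ball returns to the throw height with the same speed as launch, but directed downward.
|v_ground| = v₀ = 181.4 ft/s
v_ground = 181.4 ft/s (downward)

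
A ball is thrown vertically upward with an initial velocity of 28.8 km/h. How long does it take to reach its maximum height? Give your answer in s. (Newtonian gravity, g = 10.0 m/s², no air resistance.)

v₀ = 28.8 km/h × 0.2777777777777778 = 8.0 m/s
t_up = v₀ / g = 8.0 / 10.0 = 0.8 s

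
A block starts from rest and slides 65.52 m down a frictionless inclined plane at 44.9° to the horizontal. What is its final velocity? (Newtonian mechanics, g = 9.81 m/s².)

a = g sin(θ) = 9.81 × sin(44.9°) = 6.9246 m/s²
v = √(2ad) = √(2 × 6.9246 × 65.52) = 30.12 m/s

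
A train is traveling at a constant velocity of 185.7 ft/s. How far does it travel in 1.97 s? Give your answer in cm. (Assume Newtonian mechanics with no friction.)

v = 185.7 ft/s × 0.3048 = 56.6014 m/s
d = v × t = 56.6014 × 1.97 = 111.505 m
d = 111.505 m / 0.01 = 11150 cm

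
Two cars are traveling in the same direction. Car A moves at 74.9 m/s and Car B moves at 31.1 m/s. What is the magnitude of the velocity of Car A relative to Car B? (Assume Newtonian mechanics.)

v_rel = |v_A - v_B| = |74.9 - 31.1| = 43.8 m/s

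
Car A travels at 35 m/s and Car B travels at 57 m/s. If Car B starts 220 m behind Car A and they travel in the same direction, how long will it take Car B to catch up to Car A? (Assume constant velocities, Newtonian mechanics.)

Relative speed: v_rel = 57 - 35 = 22 m/s
Time to catch: t = d₀/v_rel = 220/22 = 10.0 s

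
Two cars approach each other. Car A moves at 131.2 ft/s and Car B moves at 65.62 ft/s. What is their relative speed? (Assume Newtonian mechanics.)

v_rel = v_A + v_B = 131.2 + 65.62 = 196.82 ft/s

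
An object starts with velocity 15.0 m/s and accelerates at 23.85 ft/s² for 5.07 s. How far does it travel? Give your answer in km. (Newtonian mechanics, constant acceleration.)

a = 23.85 ft/s² × 0.3048 = 7.26948 m/s²
d = v₀ × t + ½ × a × t² = 15.0 × 5.07 + 0.5 × 7.26948 × 5.07² = 169.481 m
d = 169.481 m / 1000.0 = 0.1695 km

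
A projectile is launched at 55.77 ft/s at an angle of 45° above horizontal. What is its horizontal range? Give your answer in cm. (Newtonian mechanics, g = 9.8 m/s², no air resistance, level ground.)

v₀ = 55.77 ft/s × 0.3048 = 16.9987 m/s
R = v₀² × sin(2θ) / g = 16.9987² × sin(2 × 45°) / 9.8 = 288.956 × 1.0 / 9.8 = 29.4853 m
R = 29.4853 m / 0.01 = 2949 cm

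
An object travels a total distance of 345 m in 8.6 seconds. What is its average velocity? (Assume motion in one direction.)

v_avg = Δd / Δt = 345 / 8.6 = 40.12 m/s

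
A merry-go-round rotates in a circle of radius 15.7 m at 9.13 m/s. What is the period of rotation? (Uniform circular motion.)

T = 2πr/v = 2π×15.7/9.13 = 10.8 s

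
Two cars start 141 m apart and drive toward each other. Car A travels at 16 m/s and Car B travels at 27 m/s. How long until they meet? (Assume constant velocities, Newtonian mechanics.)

Combined speed: v_combined = 16 + 27 = 43 m/s
Time to meet: t = d/v_combined = 141/43 = 3.28 s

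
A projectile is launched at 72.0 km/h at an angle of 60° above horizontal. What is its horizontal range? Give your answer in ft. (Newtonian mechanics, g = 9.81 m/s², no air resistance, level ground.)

v₀ = 72.0 km/h × 0.2777777777777778 = 20.0 m/s
R = v₀² × sin(2θ) / g = 20.0² × sin(2 × 60°) / 9.81 = 400.0 × 0.866025 / 9.81 = 35.3119 m
R = 35.3119 m / 0.3048 = 115.9 ft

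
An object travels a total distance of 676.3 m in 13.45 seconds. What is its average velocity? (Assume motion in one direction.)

v_avg = Δd / Δt = 676.3 / 13.45 = 50.28 m/s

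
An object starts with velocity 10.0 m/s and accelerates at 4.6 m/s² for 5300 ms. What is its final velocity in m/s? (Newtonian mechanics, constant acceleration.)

t = 5300 ms × 0.001 = 5.3 s
v = v₀ + a × t = 10.0 + 4.6 × 5.3 = 34.38 m/s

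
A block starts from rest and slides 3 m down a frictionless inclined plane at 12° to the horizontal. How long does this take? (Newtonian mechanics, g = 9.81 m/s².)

a = g sin(θ) = 9.81 × sin(12°) = 2.0396 m/s²
t = √(2d/a) = √(2 × 3 / 2.0396) = 1.72 s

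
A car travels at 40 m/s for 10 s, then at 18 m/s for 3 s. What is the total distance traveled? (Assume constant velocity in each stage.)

d₁ = v₁t₁ = 40 × 10 = 400 m
d₂ = v₂t₂ = 18 × 3 = 54 m
d_total = 400 + 54 = 454 m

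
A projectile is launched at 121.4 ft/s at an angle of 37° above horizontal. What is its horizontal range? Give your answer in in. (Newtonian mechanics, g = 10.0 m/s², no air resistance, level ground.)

v₀ = 121.4 ft/s × 0.3048 = 37.0027 m/s
R = v₀² × sin(2θ) / g = 37.0027² × sin(2 × 37°) / 10.0 = 1369.2 × 0.961262 / 10.0 = 131.616 m
R = 131.616 m / 0.0254 = 5182 in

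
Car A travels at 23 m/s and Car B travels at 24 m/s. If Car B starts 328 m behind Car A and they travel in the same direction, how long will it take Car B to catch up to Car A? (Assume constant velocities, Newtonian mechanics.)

Relative speed: v_rel = 24 - 23 = 1 m/s
Time to catch: t = d₀/v_rel = 328/1 = 328.0 s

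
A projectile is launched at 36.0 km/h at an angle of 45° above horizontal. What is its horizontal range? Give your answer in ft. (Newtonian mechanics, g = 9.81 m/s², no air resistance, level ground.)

v₀ = 36.0 km/h × 0.2777777777777778 = 10.0 m/s
R = v₀² × sin(2θ) / g = 10.0² × sin(2 × 45°) / 9.81 = 100.0 × 1.0 / 9.81 = 10.1937 m
R = 10.1937 m / 0.3048 = 33.44 ft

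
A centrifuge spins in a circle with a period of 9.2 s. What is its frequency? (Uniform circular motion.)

f = 1/T = 1/9.2 = 0.1087 Hz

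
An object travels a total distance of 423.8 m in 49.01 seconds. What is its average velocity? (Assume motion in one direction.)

v_avg = Δd / Δt = 423.8 / 49.01 = 8.65 m/s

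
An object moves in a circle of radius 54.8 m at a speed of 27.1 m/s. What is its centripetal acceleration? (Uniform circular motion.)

a_c = v²/r = 27.1²/54.8 = 734.41/54.8 = 13.4 m/s²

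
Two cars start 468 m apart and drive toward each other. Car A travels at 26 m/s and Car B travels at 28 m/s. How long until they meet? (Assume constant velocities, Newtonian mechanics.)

Combined speed: v_combined = 26 + 28 = 54 m/s
Time to meet: t = d/v_combined = 468/54 = 8.67 s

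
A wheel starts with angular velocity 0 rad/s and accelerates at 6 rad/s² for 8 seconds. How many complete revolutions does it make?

θ = ω₀t + ½αt² = 0×8 + ½×6×8² = 192.0 rad
Total revolutions = θ/(2π) = 192.0/(2π) = 30.56
Complete revolutions = ⌊30.56⌋ = 30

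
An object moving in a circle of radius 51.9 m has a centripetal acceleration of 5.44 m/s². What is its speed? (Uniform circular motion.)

v = √(a_c × r) = √(5.44 × 51.9) = 16.8 m/s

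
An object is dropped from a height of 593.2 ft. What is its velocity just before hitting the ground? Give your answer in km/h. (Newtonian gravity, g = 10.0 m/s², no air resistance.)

h = 593.2 ft × 0.3048 = 180.807 m
v = √(2gh) = √(2 × 10.0 × 180.807) = 60.1343 m/s
v = 60.1343 m/s / 0.2777777777777778 = 216.5 km/h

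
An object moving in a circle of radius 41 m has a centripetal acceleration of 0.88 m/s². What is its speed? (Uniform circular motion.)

v = √(a_c × r) = √(0.88 × 41) = 6.01 m/s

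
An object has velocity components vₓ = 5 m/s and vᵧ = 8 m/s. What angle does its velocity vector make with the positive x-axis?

θ = arctan(vᵧ/vₓ) = arctan(8/5) = 57.99°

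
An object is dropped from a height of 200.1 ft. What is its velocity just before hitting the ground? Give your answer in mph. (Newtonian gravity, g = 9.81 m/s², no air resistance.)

h = 200.1 ft × 0.3048 = 60.9905 m
v = √(2gh) = √(2 × 9.81 × 60.9905) = 34.5924 m/s
v = 34.5924 m/s / 0.44704 = 77.38 mph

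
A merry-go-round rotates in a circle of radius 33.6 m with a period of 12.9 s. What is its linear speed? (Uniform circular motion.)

v = 2πr/T = 2π×33.6/12.9 = 16.37 m/s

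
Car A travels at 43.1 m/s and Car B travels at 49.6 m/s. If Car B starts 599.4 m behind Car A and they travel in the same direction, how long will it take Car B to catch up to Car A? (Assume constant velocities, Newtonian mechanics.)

Relative speed: v_rel = 49.6 - 43.1 = 6.5 m/s
Time to catch: t = d₀/v_rel = 599.4/6.5 = 92.22 s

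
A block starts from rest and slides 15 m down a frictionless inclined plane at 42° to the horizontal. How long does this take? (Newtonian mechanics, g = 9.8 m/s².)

a = g sin(θ) = 9.8 × sin(42°) = 6.5575 m/s²
t = √(2d/a) = √(2 × 15 / 6.5575) = 2.14 s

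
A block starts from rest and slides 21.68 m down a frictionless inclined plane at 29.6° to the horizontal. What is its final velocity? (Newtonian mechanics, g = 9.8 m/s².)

a = g sin(θ) = 9.8 × sin(29.6°) = 4.8406 m/s²
v = √(2ad) = √(2 × 4.8406 × 21.68) = 14.49 m/s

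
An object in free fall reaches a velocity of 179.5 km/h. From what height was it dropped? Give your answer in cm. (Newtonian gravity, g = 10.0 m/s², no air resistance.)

v = 179.5 km/h × 0.2777777777777778 = 49.8611 m/s
h = v² / (2g) = 49.8611² / (2 × 10.0) = 124.306 m
h = 124.306 m / 0.01 = 12430 cm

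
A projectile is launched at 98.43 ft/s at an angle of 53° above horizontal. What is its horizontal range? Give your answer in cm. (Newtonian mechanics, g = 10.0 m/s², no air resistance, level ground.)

v₀ = 98.43 ft/s × 0.3048 = 30.0015 m/s
R = v₀² × sin(2θ) / g = 30.0015² × sin(2 × 53°) / 10.0 = 900.09 × 0.961262 / 10.0 = 86.5222 m
R = 86.5222 m / 0.01 = 8652 cm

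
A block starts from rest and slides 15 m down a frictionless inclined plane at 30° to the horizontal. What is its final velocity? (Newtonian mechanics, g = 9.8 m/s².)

a = g sin(θ) = 9.8 × sin(30°) = 4.9 m/s²
v = √(2ad) = √(2 × 4.9 × 15) = 12.12 m/s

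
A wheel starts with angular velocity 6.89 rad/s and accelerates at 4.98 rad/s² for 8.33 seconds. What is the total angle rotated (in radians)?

θ = ω₀t + ½αt² = 6.89×8.33 + ½×4.98×8.33² = 230.17 rad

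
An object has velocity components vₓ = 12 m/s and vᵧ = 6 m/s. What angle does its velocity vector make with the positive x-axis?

θ = arctan(vᵧ/vₓ) = arctan(6/12) = 26.57°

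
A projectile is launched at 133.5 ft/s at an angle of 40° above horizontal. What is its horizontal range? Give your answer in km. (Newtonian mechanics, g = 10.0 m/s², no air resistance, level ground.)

v₀ = 133.5 ft/s × 0.3048 = 40.6908 m/s
R = v₀² × sin(2θ) / g = 40.6908² × sin(2 × 40°) / 10.0 = 1655.74 × 0.984808 / 10.0 = 163.059 m
R = 163.059 m / 1000.0 = 0.1631 km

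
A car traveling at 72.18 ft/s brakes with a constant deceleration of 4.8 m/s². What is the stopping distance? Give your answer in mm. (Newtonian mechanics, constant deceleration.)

v₀ = 72.18 ft/s × 0.3048 = 22.0005 m/s
d = v₀² / (2a) = 22.0005² / (2 × 4.8) = 484.022 / 9.6 = 50.419 m
d = 50.419 m / 0.001 = 50420 mm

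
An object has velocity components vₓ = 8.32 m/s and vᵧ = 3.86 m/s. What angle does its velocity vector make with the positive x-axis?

θ = arctan(vᵧ/vₓ) = arctan(3.86/8.32) = 24.89°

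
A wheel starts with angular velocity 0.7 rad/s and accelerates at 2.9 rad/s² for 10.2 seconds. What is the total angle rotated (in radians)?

θ = ω₀t + ½αt² = 0.7×10.2 + ½×2.9×10.2² = 158.0 rad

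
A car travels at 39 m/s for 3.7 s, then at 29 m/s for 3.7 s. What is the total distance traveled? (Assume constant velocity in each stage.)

d₁ = v₁t₁ = 39 × 3.7 = 144.3 m
d₂ = v₂t₂ = 29 × 3.7 = 107.3 m
d_total = 144.3 + 107.3 = 251.6 m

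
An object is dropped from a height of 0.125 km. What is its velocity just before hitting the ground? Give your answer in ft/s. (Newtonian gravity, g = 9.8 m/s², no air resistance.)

h = 0.125 km × 1000.0 = 125.0 m
v = √(2gh) = √(2 × 9.8 × 125.0) = 49.4975 m/s
v = 49.4975 m/s / 0.3048 = 162.4 ft/s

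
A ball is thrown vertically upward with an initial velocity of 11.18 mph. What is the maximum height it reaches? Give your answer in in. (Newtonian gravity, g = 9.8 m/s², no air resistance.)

v₀ = 11.18 mph × 0.44704 = 4.99791 m/s
h_max = v₀² / (2g) = 4.99791² / (2 × 9.8) = 24.9791 / 19.6 = 1.27444 m
h_max = 1.27444 m / 0.0254 = 50.17 in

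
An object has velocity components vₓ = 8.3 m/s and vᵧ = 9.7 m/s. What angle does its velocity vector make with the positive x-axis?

θ = arctan(vᵧ/vₓ) = arctan(9.7/8.3) = 49.45°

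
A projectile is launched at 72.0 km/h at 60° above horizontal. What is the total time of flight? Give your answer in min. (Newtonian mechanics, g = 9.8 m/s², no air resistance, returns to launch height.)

v₀ = 72.0 km/h × 0.2777777777777778 = 20.0 m/s
T = 2 × v₀ × sin(θ) / g = 2 × 20.0 × sin(60°) / 9.8 = 2 × 20.0 × 0.866025 / 9.8 = 3.5348 s
T = 3.5348 s / 60.0 = 0.05891 min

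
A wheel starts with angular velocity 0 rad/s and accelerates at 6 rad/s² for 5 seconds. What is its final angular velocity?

ω = ω₀ + αt = 0 + 6 × 5 = 30 rad/s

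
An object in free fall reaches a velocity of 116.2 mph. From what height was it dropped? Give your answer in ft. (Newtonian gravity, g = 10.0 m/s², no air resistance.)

v = 116.2 mph × 0.44704 = 51.946 m/s
h = v² / (2g) = 51.946² / (2 × 10.0) = 134.919 m
h = 134.919 m / 0.3048 = 442.6 ft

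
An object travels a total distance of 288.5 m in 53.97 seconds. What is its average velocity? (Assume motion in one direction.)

v_avg = Δd / Δt = 288.5 / 53.97 = 5.35 m/s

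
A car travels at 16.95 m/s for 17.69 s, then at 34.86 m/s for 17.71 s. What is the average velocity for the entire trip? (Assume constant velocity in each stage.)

d₁ = v₁t₁ = 16.95 × 17.69 = 299.8455 m
d₂ = v₂t₂ = 34.86 × 17.71 = 617.3706 m
d_total = 917.2161 m, t_total = 35.4 s
v_avg = d_total/t_total = 917.2161/35.4 = 25.91 m/s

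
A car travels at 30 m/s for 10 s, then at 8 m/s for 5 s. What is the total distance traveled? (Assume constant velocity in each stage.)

d₁ = v₁t₁ = 30 × 10 = 300 m
d₂ = v₂t₂ = 8 × 5 = 40 m
d_total = 300 + 40 = 340 m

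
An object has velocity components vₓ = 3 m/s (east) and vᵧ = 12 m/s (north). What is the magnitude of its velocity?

|v| = √(vₓ² + vᵧ²) = √(3² + 12²) = √(153) = 12.37 m/s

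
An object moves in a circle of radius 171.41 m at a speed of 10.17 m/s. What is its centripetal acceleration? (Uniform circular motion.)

a_c = v²/r = 10.17²/171.41 = 103.4289/171.41 = 0.6 m/s²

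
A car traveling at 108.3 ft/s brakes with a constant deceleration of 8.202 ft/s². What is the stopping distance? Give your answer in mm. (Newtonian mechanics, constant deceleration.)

v₀ = 108.3 ft/s × 0.3048 = 33.0098 m/s
a = 8.202 ft/s² × 0.3048 = 2.49997 m/s²
d = v₀² / (2a) = 33.0098² / (2 × 2.49997) = 1089.65 / 4.99994 = 217.933 m
d = 217.933 m / 0.001 = 217900 mm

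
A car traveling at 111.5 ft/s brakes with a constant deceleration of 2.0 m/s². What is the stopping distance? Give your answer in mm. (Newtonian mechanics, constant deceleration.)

v₀ = 111.5 ft/s × 0.3048 = 33.9852 m/s
d = v₀² / (2a) = 33.9852² / (2 × 2.0) = 1154.99 / 4.0 = 288.748 m
d = 288.748 m / 0.001 = 288700 mm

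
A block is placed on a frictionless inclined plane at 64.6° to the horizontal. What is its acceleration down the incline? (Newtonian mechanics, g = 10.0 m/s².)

a = g sin(θ) = 10.0 × sin(64.6°) = 10.0 × 0.9033 = 9.03 m/s²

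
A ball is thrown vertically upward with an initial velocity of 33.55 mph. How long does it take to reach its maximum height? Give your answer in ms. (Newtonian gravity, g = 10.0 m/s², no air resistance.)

v₀ = 33.55 mph × 0.44704 = 14.9982 m/s
t_up = v₀ / g = 14.9982 / 10.0 = 1.49982 s
t_up = 1.49982 s / 0.001 = 1500 ms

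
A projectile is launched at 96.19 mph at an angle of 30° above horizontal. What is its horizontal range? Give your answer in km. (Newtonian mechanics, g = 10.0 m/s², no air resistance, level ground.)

v₀ = 96.19 mph × 0.44704 = 43.0008 m/s
R = v₀² × sin(2θ) / g = 43.0008² × sin(2 × 30°) / 10.0 = 1849.07 × 0.866025 / 10.0 = 160.134 m
R = 160.134 m / 1000.0 = 0.1601 km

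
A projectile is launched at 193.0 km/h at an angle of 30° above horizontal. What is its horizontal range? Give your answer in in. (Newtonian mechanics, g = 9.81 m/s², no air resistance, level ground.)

v₀ = 193.0 km/h × 0.2777777777777778 = 53.6111 m/s
R = v₀² × sin(2θ) / g = 53.6111² × sin(2 × 30°) / 9.81 = 2874.15 × 0.866025 / 9.81 = 253.729 m
R = 253.729 m / 0.0254 = 9989 in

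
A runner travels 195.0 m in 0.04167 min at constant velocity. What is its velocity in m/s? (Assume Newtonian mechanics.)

t = 0.04167 min × 60.0 = 2.5002 s
v = d / t = 195.0 / 2.5002 = 77.99 m/s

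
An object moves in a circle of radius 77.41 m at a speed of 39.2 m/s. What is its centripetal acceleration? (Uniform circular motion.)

a_c = v²/r = 39.2²/77.41 = 1536.64/77.41 = 19.85 m/s²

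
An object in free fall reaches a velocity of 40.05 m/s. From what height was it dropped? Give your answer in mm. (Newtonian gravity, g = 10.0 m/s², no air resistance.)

h = v² / (2g) = 40.05² / (2 × 10.0) = 80.2001 m
h = 80.2001 m / 0.001 = 80200 mm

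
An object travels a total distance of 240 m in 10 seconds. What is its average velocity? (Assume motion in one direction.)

v_avg = Δd / Δt = 240 / 10 = 24.0 m/s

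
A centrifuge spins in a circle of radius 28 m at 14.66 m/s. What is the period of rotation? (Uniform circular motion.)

T = 2πr/v = 2π×28/14.66 = 12.0 s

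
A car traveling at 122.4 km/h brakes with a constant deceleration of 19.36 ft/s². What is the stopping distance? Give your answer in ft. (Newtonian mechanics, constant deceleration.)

v₀ = 122.4 km/h × 0.2777777777777778 = 34.0 m/s
a = 19.36 ft/s² × 0.3048 = 5.90093 m/s²
d = v₀² / (2a) = 34.0² / (2 × 5.90093) = 1156.0 / 11.8019 = 97.9503 m
d = 97.9503 m / 0.3048 = 321.4 ft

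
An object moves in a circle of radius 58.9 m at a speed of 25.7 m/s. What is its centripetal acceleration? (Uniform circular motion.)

a_c = v²/r = 25.7²/58.9 = 660.49/58.9 = 11.21 m/s²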